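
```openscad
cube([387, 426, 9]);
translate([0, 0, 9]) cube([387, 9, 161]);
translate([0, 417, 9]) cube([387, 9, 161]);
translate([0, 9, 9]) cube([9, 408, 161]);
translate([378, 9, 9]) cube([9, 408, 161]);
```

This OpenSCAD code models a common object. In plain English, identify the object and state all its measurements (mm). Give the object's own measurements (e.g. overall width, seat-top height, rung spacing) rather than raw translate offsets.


An open-topped rectangular box: outside dimensions 387×426×170 mm, with a uniform wall and base thickness of 9 mm. The base is a full 387×426 slab on the floor; four walls sit on top of the base. The front and back walls (the −y and +y sides) span the full width; the two side walls fit between them.


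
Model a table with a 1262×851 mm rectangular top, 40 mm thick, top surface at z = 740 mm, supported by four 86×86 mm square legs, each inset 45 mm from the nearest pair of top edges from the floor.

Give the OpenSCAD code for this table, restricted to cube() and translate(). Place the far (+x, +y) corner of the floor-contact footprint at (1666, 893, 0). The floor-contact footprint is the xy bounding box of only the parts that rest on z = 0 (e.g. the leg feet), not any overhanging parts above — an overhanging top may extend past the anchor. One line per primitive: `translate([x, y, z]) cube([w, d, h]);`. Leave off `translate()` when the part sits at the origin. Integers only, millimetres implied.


translate([449, 87, 700]) cube([1262, 851, 40]);
translate([494, 132, 0]) cube([86, 86, 700]);
translate([1580, 132, 0]) cube([86, 86, 700]);
translate([494, 807, 0]) cube([86, 86, 700]);
translate([1580, 807, 0]) cube([86, 86, 700]);


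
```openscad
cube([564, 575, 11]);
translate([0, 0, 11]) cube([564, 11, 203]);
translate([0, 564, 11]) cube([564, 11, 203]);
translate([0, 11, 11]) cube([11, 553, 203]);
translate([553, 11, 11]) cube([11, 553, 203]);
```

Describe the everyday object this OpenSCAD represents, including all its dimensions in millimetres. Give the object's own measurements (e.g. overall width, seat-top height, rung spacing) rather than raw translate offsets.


An open-topped rectangular box: outside dimensions 564×575×214 mm, with a uniform wall and base thickness of 11 mm. The base is a full 564×575 slab on the floor; four walls sit on top of the base. The front and back walls (the −y and +y sides) span the full width; the two side walls fit between them.


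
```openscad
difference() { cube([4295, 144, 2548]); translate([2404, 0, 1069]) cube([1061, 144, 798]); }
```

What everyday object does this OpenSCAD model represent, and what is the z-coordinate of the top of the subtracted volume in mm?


A wall with a window opening. The window head height is 1867 mm.

A wall with a rectangular opening subtracted — a window. Sill at z = 1069, opening 798 mm tall, so the head is at 1069 + 798 = 1867 mm.


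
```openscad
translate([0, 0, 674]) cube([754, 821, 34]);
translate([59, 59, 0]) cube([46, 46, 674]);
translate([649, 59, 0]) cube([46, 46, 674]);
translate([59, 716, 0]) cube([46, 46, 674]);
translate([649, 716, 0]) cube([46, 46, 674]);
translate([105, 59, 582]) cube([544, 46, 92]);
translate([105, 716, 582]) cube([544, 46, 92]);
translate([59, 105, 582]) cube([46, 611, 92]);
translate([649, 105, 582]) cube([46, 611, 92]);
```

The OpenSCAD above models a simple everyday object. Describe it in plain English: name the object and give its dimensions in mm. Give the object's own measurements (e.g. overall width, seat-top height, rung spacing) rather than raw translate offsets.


A table: top 754 mm (x) × 821 mm (y), 34 mm thick, upper face at z = 708 mm, on four 46×46 mm square legs, each inset 59 mm from the nearest pair of top edges from z = 0 to the bottom of the top. Four apron rails, 46 mm thick and 92 mm tall, run between adjacent legs with their top edges flush with the underside of the top and their outer faces flush with the legs' outer faces.


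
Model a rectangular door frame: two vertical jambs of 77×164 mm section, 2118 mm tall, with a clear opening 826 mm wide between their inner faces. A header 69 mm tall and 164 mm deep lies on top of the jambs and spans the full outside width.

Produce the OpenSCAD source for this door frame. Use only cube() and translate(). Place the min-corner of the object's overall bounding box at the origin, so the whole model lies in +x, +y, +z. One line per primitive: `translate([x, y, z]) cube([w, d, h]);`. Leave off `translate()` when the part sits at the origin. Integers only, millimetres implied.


cube([77, 164, 2118]);
translate([903, 0, 0]) cube([77, 164, 2118]);
translate([0, 0, 2118]) cube([980, 164, 69]);


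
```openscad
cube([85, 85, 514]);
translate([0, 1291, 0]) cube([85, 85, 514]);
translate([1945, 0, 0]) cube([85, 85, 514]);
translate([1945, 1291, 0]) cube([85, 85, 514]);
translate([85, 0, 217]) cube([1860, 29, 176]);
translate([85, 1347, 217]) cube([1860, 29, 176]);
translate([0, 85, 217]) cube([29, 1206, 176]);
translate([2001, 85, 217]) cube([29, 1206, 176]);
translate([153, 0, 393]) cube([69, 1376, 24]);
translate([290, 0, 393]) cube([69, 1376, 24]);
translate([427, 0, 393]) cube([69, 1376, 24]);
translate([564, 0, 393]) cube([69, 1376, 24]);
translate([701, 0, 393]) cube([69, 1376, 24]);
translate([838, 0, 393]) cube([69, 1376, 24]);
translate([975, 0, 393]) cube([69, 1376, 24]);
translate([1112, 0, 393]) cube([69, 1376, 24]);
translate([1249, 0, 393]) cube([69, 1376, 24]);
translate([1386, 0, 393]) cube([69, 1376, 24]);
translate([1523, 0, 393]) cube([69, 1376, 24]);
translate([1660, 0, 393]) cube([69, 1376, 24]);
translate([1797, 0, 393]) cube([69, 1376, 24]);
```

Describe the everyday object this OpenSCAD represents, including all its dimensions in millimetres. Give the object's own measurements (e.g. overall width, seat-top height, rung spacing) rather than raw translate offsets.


A bed frame 2030 mm long (x) by 1376 mm wide (y). Four 85×85 mm corner posts, 514 mm tall, at the corners of the footprint. Four rails of 29 mm thickness and 176 mm height run between adjacent posts with their undersides at z = 217 mm, their outer faces flush with the outside of the frame (the two x-running rails run between the posts' inner faces; the two y-running rails run between the posts' inner faces). 13 slats, each 69 mm wide (x) and 24 mm thick, lie across the top of the two x-running rails, running the full 1376 mm width of the frame in y; along x they sit between the end posts with a 68 mm gap after the −x posts and between neighbouring slats, leaving 79 mm before the +x posts.


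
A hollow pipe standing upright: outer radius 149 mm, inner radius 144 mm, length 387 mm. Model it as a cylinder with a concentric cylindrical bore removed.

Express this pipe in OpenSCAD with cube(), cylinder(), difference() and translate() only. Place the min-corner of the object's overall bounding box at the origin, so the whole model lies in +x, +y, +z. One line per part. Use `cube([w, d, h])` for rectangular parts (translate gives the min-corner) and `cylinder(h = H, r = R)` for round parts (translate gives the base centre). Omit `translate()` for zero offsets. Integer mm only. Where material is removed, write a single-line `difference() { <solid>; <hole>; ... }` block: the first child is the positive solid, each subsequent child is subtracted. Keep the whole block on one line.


difference() { translate([149, 149, 0]) cylinder(h = 387, r = 149); translate([149, 149, 0]) cylinder(h = 387, r = 144); }


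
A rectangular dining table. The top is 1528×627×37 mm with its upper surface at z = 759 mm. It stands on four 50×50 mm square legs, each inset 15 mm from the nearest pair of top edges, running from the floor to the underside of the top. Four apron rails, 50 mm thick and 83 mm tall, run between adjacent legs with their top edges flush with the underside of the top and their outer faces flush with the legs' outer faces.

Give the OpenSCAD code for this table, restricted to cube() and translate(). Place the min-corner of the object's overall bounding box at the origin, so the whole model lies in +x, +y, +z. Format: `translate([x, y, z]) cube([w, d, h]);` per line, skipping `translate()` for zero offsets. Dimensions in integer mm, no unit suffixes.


translate([0, 0, 722]) cube([1528, 627, 37]);
translate([15, 15, 0]) cube([50, 50, 722]);
translate([1463, 15, 0]) cube([50, 50, 722]);
translate([15, 562, 0]) cube([50, 50, 722]);
translate([1463, 562, 0]) cube([50, 50, 722]);
translate([65, 15, 639]) cube([1398, 50, 83]);
translate([65, 562, 639]) cube([1398, 50, 83]);
translate([15, 65, 639]) cube([50, 497, 83]);
translate([1463, 65, 639]) cube([50, 497, 83]);


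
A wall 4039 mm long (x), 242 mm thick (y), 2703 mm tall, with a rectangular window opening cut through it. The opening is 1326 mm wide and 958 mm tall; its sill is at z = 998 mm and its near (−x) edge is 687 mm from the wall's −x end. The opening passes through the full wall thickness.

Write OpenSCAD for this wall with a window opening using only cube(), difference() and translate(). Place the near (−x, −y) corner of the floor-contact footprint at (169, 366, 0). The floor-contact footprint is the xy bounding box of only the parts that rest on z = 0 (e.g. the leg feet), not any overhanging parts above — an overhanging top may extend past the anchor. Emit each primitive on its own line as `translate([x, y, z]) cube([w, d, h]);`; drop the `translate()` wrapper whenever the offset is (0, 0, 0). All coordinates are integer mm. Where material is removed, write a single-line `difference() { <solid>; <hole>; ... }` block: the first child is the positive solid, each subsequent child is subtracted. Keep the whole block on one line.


difference() { translate([169, 366, 0]) cube([4039, 242, 2703]); translate([856, 366, 998]) cube([1326, 242, 958]); }


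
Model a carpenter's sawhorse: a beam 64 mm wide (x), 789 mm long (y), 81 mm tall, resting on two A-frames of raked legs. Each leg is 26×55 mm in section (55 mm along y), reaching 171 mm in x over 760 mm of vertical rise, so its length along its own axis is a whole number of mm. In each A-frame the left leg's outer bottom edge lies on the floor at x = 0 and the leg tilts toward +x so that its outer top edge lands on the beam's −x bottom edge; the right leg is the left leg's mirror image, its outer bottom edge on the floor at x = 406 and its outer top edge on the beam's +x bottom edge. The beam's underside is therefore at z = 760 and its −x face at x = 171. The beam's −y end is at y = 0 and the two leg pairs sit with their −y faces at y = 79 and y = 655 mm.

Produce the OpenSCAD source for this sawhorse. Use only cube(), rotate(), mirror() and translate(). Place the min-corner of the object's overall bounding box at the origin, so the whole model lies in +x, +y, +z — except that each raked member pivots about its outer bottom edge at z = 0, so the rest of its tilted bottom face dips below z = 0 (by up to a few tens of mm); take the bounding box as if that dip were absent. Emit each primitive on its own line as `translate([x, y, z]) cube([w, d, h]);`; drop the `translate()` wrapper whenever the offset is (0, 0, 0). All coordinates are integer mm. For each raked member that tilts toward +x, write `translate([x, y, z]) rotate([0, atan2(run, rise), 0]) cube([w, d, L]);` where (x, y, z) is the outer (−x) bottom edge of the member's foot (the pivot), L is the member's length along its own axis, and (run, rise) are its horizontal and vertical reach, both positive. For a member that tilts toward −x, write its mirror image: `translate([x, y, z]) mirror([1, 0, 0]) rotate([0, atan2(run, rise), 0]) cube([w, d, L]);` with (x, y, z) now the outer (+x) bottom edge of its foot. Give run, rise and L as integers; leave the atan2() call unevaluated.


translate([171, 0, 760]) cube([64, 789, 81]);
translate([0, 79, 0]) rotate([0, atan2(171, 760), 0]) cube([26, 55, 779]);
translate([406, 79, 0]) mirror([1, 0, 0]) rotate([0, atan2(171, 760), 0]) cube([26, 55, 779]);
translate([0, 655, 0]) rotate([0, atan2(171, 760), 0]) cube([26, 55, 779]);
translate([406, 655, 0]) mirror([1, 0, 0]) rotate([0, atan2(171, 760), 0]) cube([26, 55, 779]);


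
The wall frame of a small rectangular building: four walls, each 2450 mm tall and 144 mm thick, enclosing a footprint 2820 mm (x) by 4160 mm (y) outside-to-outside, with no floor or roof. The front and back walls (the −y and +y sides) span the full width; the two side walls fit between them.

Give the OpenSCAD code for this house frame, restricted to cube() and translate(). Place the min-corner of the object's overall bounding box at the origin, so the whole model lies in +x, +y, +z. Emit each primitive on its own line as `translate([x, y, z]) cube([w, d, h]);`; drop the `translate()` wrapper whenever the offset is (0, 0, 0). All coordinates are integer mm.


cube([2820, 144, 2450]);
translate([0, 4016, 0]) cube([2820, 144, 2450]);
translate([0, 144, 0]) cube([144, 3872, 2450]);
translate([2676, 144, 0]) cube([144, 3872, 2450]);


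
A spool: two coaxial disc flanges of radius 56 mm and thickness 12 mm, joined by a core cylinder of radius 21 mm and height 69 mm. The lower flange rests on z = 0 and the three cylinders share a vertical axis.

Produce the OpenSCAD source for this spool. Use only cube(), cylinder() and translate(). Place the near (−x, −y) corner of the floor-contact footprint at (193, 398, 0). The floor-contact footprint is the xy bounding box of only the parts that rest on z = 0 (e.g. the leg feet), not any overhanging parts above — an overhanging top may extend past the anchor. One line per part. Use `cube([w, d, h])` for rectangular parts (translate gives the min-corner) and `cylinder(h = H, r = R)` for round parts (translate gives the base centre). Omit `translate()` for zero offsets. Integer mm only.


translate([249, 454, 0]) cylinder(h = 12, r = 56);
translate([249, 454, 12]) cylinder(h = 69, r = 21);
translate([249, 454, 81]) cylinder(h = 12, r = 56);


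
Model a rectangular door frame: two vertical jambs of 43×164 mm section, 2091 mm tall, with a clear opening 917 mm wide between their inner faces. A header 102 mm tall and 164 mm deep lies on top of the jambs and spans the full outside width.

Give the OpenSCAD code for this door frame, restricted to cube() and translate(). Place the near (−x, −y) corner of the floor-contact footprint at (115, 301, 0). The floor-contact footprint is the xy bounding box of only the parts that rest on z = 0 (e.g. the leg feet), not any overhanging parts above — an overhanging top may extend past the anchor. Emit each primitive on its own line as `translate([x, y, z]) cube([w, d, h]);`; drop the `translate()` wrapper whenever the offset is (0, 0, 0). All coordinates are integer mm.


translate([115, 301, 0]) cube([43, 164, 2091]);
translate([1075, 301, 0]) cube([43, 164, 2091]);
translate([115, 301, 2091]) cube([1003, 164, 102]);


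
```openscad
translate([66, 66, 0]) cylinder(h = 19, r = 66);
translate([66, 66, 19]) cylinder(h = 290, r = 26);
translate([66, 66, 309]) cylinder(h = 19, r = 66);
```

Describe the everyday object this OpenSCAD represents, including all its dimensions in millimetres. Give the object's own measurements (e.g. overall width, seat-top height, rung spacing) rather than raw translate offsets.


A spool: two coaxial disc flanges of radius 66 mm and thickness 19 mm, joined by a core cylinder of radius 26 mm and height 290 mm. The lower flange rests on z = 0 and the three cylinders share a vertical axis.


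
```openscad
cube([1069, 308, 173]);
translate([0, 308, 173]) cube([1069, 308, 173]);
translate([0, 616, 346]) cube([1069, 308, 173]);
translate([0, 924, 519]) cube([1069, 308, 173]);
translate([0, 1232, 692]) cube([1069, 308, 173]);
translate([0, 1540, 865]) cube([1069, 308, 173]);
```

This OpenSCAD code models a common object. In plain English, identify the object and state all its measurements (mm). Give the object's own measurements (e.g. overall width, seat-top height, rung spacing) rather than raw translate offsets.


A straight staircase of 6 solid steps. Each step is 1069 mm wide (x), 308 mm deep (y, the going) and 173 mm tall (the rise). The first step rests on the floor; each subsequent step sits one going further in +y and one rise higher in +z, directly behind and above the previous step with no overlap.


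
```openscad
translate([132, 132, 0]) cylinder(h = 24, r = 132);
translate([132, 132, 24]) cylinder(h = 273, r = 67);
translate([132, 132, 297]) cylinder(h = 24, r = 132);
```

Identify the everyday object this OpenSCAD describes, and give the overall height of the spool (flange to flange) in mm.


A spool. The overall height is 321 mm.

Three coaxial cylinders, large–small–large — a spool. Two 24 mm flanges and a 273 mm core give 24 + 273 + 24 = 321 mm.


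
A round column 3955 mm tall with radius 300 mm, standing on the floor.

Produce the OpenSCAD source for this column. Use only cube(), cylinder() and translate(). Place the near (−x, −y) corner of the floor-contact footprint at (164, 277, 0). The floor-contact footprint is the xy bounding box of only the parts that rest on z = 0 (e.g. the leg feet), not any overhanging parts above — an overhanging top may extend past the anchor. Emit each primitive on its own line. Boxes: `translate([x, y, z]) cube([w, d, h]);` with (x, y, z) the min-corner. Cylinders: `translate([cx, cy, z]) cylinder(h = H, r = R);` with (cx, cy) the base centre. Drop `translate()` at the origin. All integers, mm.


translate([464, 577, 0]) cylinder(h = 3955, r = 300);


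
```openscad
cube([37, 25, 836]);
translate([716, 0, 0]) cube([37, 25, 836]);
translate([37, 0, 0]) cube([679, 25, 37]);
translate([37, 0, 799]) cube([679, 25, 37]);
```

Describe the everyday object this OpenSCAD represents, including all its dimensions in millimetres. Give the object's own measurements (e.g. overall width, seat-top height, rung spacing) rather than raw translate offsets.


A rectangular picture frame lying in the x–z plane (depth along y). The opening is 679 mm wide (x) by 762 mm tall (z), surrounded by a border 37 mm wide on all four sides. The frame is 25 mm deep and is made of two full-height vertical stiles with two horizontal rails fitted between them.


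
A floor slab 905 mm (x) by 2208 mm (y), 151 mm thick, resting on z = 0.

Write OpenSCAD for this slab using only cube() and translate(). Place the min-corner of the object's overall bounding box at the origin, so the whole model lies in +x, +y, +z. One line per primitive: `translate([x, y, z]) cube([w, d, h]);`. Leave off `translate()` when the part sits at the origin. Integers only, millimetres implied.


cube([905, 2208, 151]);


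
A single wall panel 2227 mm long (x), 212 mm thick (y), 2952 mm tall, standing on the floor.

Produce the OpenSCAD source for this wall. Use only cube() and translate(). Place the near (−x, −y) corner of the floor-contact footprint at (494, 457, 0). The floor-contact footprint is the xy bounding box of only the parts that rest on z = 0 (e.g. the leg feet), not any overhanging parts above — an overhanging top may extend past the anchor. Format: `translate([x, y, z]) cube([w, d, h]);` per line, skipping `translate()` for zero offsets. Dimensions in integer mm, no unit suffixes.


translate([494, 457, 0]) cube([2227, 212, 2952]);


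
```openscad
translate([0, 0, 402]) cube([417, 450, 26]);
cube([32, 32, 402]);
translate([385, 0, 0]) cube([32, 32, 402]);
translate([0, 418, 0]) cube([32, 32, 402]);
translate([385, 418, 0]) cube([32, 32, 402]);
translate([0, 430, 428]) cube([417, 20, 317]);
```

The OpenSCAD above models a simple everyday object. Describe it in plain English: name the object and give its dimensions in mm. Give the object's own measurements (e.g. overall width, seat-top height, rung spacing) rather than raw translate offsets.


A chair. The seat is a 417×450×26 mm slab with its top at z = 428 mm, on four 32×32 mm corner legs (flush with the seat edges, standing on z = 0). A flat backrest 20 mm thick, 317 mm tall, spans the full seat width and rises from the seat top along its +y edge, rear face flush with the rear of the seat.


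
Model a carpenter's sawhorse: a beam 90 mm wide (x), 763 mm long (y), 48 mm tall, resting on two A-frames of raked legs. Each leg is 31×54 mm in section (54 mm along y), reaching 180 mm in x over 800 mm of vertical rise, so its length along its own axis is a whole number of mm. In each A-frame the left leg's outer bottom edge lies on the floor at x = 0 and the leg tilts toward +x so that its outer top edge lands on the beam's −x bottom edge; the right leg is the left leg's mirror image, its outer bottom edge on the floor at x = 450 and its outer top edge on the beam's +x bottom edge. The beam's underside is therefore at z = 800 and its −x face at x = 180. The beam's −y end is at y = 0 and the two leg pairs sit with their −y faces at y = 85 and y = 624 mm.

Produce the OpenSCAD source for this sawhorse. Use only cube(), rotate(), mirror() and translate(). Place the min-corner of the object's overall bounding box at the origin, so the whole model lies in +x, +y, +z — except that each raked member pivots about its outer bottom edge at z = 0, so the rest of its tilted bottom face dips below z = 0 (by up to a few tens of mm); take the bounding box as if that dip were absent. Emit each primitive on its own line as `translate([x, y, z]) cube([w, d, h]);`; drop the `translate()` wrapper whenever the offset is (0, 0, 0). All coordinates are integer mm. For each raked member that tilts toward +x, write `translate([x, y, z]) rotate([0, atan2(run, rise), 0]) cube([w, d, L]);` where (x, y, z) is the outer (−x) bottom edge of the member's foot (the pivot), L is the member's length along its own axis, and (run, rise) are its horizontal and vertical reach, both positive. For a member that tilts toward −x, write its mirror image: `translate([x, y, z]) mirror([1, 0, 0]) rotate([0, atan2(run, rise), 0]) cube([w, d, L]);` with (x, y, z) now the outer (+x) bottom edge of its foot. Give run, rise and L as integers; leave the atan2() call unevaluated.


translate([180, 0, 800]) cube([90, 763, 48]);
translate([0, 85, 0]) rotate([0, atan2(180, 800), 0]) cube([31, 54, 820]);
translate([450, 85, 0]) mirror([1, 0, 0]) rotate([0, atan2(180, 800), 0]) cube([31, 54, 820]);
translate([0, 624, 0]) rotate([0, atan2(180, 800), 0]) cube([31, 54, 820]);
translate([450, 624, 0]) mirror([1, 0, 0]) rotate([0, atan2(180, 800), 0]) cube([31, 54, 820]);


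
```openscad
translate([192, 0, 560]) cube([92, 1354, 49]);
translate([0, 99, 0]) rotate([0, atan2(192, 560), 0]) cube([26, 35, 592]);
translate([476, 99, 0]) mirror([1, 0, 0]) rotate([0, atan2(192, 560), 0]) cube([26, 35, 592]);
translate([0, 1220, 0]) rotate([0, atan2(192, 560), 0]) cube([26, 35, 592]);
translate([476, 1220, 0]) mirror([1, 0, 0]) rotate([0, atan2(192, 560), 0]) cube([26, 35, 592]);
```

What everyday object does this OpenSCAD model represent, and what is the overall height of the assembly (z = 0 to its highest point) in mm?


A sawhorse. The overall height is 609 mm.

A beam across two mirrored pairs of raked legs — a sawhorse. The beam's underside is at z = 560 (matching the legs' vertical rise in atan2(192, 560)) and the beam is 49 mm tall, so its top is at 560 + 49 = 609 mm. The raked legs top out at the beam's underside, so that is the highest point.


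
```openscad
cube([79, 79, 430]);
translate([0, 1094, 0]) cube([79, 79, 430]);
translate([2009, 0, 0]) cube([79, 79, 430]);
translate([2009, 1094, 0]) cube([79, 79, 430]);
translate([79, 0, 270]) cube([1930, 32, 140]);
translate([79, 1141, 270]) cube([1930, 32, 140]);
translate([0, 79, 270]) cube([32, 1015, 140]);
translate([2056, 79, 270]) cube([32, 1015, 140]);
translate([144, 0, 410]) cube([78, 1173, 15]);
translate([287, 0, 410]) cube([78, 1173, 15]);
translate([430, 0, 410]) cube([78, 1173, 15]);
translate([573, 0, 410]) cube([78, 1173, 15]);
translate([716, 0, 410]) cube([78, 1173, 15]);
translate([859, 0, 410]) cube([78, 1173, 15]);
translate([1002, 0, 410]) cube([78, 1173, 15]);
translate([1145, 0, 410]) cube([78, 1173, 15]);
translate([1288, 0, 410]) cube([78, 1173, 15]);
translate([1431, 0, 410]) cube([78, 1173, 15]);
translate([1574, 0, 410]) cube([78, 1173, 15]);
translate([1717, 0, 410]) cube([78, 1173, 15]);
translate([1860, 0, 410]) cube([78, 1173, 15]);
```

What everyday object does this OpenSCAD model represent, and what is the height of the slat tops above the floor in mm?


A bed frame. The slat-top height is 425 mm.

Four posts, four rails, and a row of slats — a bed frame. Slats sit on the rails at z = 270 + 140 = 410; with slat thickness 15, the top is 425 mm.


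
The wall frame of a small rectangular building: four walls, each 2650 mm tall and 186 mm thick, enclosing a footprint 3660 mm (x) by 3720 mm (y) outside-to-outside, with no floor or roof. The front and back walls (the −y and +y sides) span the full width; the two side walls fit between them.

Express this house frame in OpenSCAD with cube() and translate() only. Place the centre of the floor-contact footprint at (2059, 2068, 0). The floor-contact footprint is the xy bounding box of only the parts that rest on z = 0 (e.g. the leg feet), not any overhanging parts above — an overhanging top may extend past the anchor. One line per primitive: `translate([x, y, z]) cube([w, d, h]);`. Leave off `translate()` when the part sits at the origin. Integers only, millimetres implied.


translate([229, 208, 0]) cube([3660, 186, 2650]);
translate([229, 3742, 0]) cube([3660, 186, 2650]);
translate([229, 394, 0]) cube([186, 3348, 2650]);
translate([3703, 394, 0]) cube([186, 3348, 2650]);


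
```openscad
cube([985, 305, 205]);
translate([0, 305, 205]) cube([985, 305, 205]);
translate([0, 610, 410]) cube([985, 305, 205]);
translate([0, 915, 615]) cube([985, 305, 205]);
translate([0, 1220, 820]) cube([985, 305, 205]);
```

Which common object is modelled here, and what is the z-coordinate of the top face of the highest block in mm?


A staircase. The total rise is 1025 mm.

5 identical blocks, each offset up and back from the previous — a staircase. Each step is 205 mm tall and there are 5 of them, so the total rise is 5 × 205 = 1025 mm.


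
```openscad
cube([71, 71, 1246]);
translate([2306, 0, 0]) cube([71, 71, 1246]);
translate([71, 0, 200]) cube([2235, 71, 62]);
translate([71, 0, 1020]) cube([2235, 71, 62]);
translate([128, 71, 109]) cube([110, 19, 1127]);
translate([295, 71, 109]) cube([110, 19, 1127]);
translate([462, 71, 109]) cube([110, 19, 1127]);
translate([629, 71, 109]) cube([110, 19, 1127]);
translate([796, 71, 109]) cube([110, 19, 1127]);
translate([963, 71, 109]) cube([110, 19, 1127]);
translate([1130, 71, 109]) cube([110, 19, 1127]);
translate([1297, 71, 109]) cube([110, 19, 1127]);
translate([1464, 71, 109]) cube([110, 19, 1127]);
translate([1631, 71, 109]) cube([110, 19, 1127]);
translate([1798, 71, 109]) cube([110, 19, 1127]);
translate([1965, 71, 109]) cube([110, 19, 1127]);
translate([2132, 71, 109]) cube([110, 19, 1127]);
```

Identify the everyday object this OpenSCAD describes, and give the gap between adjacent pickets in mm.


A fence section. The picket gap is 57 mm.

Two posts, two rails, 13 pickets — a fence section. Span 2235 mm holds 13 pickets of 110 mm with 14 equal gaps: ⌊(2235 − 13·110) / 14⌋ = 57 mm.


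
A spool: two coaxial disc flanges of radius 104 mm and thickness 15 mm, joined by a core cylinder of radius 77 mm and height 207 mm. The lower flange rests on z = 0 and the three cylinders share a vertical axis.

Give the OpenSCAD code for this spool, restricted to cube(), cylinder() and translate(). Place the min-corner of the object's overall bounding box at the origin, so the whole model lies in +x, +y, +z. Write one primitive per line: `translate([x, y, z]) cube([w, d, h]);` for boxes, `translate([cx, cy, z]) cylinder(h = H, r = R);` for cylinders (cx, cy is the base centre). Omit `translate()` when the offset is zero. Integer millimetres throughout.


translate([104, 104, 0]) cylinder(h = 15, r = 104);
translate([104, 104, 15]) cylinder(h = 207, r = 77);
translate([104, 104, 222]) cylinder(h = 15, r = 104);


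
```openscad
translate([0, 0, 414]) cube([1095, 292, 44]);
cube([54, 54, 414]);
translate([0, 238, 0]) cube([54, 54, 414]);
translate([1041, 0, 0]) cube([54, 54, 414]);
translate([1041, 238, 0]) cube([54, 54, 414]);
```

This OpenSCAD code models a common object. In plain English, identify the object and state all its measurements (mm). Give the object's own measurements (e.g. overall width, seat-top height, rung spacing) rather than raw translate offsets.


A long wooden bench with a 1095 mm (x) × 292 mm (y) seat, 44 mm thick, its top surface 458 mm above the floor. Four 54 mm square legs at the seat corners, flush with the edges, run from z = 0 to the seat underside.


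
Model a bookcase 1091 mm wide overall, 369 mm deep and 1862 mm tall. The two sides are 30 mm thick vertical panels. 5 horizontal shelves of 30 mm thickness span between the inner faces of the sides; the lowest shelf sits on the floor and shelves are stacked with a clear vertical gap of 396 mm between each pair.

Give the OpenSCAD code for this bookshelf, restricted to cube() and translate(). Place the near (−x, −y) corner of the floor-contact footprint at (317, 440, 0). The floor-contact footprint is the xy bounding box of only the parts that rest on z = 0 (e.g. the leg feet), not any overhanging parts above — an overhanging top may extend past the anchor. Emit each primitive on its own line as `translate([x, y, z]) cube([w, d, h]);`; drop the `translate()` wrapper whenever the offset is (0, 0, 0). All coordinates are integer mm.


translate([317, 440, 0]) cube([30, 369, 1862]);
translate([1378, 440, 0]) cube([30, 369, 1862]);
translate([347, 440, 0]) cube([1031, 369, 30]);
translate([347, 440, 426]) cube([1031, 369, 30]);
translate([347, 440, 852]) cube([1031, 369, 30]);
translate([347, 440, 1278]) cube([1031, 369, 30]);
translate([347, 440, 1704]) cube([1031, 369, 30]);


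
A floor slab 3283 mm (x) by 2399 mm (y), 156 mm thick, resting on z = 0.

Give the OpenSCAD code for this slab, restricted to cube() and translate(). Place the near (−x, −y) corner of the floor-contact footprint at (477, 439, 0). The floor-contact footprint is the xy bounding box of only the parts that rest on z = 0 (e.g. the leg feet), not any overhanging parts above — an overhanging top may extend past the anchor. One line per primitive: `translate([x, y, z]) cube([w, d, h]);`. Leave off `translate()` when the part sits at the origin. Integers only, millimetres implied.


translate([477, 439, 0]) cube([3283, 2399, 156]);


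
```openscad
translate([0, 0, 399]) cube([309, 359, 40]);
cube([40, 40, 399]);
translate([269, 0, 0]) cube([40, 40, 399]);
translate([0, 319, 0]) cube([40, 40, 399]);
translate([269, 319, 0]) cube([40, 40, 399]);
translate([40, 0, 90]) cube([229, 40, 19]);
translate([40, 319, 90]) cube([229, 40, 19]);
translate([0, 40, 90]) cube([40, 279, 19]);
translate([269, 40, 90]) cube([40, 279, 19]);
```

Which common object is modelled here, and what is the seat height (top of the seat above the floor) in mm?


A stool. The seat height is 439 mm.

A 309×359×40 slab at z = 399 on four corner posts — a stool. The seat top is 399 + 40 = 439 mm.


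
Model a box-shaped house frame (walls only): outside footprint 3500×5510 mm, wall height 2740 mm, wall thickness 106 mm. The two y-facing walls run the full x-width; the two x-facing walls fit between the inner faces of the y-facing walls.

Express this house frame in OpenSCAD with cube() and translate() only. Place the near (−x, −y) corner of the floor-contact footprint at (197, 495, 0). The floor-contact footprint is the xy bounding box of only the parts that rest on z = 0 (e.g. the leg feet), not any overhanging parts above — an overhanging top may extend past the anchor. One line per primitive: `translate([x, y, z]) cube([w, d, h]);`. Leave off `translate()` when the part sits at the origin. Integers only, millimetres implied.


translate([197, 495, 0]) cube([3500, 106, 2740]);
translate([197, 5899, 0]) cube([3500, 106, 2740]);
translate([197, 601, 0]) cube([106, 5298, 2740]);
translate([3591, 601, 0]) cube([106, 5298, 2740]);


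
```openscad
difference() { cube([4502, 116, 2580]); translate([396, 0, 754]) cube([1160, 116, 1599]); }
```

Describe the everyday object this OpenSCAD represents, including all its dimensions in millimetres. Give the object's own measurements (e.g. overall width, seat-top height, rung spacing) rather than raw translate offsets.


A wall 4502 mm long (x), 116 mm thick (y), 2580 mm tall, with a rectangular window opening cut through it. The opening is 1160 mm wide and 1599 mm tall; its sill is at z = 754 mm and its near (−x) edge is 396 mm from the wall's −x end. The opening passes through the full wall thickness.


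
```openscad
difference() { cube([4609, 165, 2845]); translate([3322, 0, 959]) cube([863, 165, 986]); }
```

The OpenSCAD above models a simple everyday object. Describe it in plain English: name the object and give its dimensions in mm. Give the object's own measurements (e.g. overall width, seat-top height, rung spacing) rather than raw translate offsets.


A wall 4609 mm long (x), 165 mm thick (y), 2845 mm tall, with a rectangular window opening cut through it. The opening is 863 mm wide and 986 mm tall; its sill is at z = 959 mm and its near (−x) edge is 3322 mm from the wall's −x end. The opening passes through the full wall thickness.


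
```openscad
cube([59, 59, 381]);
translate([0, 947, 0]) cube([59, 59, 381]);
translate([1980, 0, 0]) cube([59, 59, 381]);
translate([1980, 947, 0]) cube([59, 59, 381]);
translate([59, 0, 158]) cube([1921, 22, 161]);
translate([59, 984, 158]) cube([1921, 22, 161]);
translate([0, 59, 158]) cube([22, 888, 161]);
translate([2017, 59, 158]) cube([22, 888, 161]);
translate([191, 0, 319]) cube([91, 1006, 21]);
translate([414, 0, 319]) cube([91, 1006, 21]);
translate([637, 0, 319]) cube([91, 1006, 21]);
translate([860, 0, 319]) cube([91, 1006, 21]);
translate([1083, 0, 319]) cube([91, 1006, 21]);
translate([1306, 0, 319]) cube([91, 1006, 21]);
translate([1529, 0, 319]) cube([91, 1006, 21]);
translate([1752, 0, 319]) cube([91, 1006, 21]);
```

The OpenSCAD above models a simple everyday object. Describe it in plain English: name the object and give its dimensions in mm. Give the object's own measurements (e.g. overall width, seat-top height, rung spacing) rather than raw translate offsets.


A bed frame 2039 mm long (x) by 1006 mm wide (y). Four 59×59 mm corner posts, 381 mm tall, at the corners of the footprint. Four rails of 22 mm thickness and 161 mm height run between adjacent posts with their undersides at z = 158 mm, their outer faces flush with the outside of the frame (the two x-running rails run between the posts' inner faces; the two y-running rails run between the posts' inner faces). 8 slats, each 91 mm wide (x) and 21 mm thick, lie across the top of the two x-running rails, running the full 1006 mm width of the frame in y; along x they sit between the end posts with a 132 mm gap after the −x posts and between neighbouring slats, leaving 137 mm before the +x posts.


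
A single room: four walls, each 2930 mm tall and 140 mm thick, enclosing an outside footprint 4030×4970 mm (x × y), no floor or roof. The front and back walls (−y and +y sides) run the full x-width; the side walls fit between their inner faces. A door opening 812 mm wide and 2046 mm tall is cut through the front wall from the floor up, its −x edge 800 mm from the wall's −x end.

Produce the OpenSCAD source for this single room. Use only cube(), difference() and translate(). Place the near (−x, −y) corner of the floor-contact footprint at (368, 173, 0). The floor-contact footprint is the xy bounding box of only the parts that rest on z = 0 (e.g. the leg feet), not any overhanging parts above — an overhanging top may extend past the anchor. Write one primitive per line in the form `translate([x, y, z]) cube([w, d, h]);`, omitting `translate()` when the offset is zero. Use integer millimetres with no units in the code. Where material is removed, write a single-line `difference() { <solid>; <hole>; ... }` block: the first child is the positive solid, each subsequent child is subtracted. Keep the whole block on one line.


difference() { translate([368, 173, 0]) cube([4030, 140, 2930]); translate([1168, 173, 0]) cube([812, 140, 2046]); }
translate([368, 5003, 0]) cube([4030, 140, 2930]);
translate([368, 313, 0]) cube([140, 4690, 2930]);
translate([4258, 313, 0]) cube([140, 4690, 2930]);


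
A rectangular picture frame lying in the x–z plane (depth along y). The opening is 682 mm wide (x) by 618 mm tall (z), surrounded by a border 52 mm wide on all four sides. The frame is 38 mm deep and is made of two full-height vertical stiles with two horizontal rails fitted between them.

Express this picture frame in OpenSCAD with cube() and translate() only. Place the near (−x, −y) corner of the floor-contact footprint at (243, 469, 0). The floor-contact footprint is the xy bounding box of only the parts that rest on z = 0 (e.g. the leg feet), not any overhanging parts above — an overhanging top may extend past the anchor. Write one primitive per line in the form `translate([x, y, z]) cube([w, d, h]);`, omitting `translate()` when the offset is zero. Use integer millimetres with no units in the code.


translate([243, 469, 0]) cube([52, 38, 722]);
translate([977, 469, 0]) cube([52, 38, 722]);
translate([295, 469, 0]) cube([682, 38, 52]);
translate([295, 469, 670]) cube([682, 38, 52]);


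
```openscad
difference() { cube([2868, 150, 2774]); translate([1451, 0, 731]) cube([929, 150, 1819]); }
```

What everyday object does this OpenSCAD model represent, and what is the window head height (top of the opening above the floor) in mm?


A wall with a window opening. The window head height is 2550 mm.

A wall with a rectangular opening subtracted — a window. Sill at z = 731, opening 1819 mm tall, so the head is at 731 + 1819 = 2550 mm.


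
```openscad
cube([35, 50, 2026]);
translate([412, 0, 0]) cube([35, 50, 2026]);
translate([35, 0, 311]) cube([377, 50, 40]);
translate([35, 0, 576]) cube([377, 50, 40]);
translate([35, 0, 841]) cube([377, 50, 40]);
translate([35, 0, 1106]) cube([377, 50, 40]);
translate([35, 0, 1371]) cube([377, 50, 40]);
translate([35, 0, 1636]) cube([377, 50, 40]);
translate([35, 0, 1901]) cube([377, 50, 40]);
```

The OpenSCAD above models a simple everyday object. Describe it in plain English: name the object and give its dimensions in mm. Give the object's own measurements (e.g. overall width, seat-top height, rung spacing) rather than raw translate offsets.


A straight ladder. Two 35×50 mm vertical rails, 2026 mm tall, stand 447 mm apart (outside-to-outside) with their front faces coplanar on the −y side. 7 rungs, each 50 mm deep and 40 mm tall, span between the inner faces of the rails, front faces flush with the rails. The lowest rung's underside is at z = 311 mm and rungs are spaced 265 mm apart (underside to underside).


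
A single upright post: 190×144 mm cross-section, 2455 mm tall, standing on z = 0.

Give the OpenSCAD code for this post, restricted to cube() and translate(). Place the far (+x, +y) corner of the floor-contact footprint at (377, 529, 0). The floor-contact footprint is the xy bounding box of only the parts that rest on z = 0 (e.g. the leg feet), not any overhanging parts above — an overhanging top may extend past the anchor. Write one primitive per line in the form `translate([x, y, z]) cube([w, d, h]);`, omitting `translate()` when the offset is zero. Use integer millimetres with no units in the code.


translate([187, 385, 0]) cube([190, 144, 2455]);


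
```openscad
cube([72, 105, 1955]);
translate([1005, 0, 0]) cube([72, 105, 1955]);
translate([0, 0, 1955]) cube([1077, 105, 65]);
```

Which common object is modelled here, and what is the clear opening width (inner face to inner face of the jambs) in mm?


A door frame. The clear opening width is 933 mm.

Two 1955 mm tall posts with a header on top — a door frame. The left jamb is 72 mm wide at x = 0; the right jamb starts at x = 1005. The clear opening is 1005 − 72 = 933 mm.
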